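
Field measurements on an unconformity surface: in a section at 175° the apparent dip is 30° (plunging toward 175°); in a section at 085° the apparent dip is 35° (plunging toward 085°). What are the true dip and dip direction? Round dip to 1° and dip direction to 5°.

The two traces are lines in the plane: v₁ = (sin 175°·cos 30°, cos 175°·cos 30°, −sin 30°), v₂ = (sin 85°·cos 35°, cos 85°·cos 35°, −sin 35°).
n = v₁ × v₂ = (0.531, -0.365, 0.709) (taken with n_z > 0).
Dip δ = arctan(|n_h|/n_z) = arctan(0.644/0.709) = 42.2°.
The horizontal component of n points toward azimuth atan2(n_x, n_y) = 125°, the dip direction.

true dip 42°, dip direction 125°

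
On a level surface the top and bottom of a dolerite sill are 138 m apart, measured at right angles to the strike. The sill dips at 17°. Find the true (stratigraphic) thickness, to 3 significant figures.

True thickness t = w · sin(dip) = 138 × sin 17°
t = 138 × 0.2924 = 40.347 m

40.3 m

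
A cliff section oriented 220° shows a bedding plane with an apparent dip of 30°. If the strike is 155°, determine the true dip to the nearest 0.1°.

32.5°

The section is 65° from the strike.
tan δ = tan α / sin β = tan 30° / sin 65° = 0.5774 / 0.9063 = 0.6370
δ = arctan(0.6370) = 32.50°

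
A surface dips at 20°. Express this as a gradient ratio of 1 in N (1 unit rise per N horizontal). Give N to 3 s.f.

1 in 2.75

1 : N means tan θ = 1/N, so N = 1/tan 20° = 1/0.3640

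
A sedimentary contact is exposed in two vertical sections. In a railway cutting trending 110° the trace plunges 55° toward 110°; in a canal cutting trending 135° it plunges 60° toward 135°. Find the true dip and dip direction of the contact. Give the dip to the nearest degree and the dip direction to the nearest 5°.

Each apparent-dip line lies in the plane. As unit vectors (x east, y north, z up), v₁ plunges 55°→110° and v₂ plunges 60°→135°.
n = v₁ × v₂ = (0.120, -0.177, 0.121) (taken with n_z > 0).
tan δ = √(n_x²+n_y²)/n_z = 0.214/0.121, so δ = 60.5°.
The horizontal component of n points toward azimuth atan2(n_x, n_y) = 146°, the dip direction.

true dip 60°, dip direction 145°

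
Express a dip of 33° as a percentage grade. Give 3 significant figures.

64.9%

grade % = 100 × tan 33° = 100 × 0.6494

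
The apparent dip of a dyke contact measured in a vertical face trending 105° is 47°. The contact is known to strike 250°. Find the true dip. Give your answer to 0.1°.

61.9°

The section is 35° from the strike.
tan(true dip) = tan 47° / sin 35° = 1.8696
true dip = arctan 1.8696 = 61.86°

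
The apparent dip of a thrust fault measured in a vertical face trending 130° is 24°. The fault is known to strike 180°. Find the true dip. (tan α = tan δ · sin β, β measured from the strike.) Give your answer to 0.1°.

β = acute angle between strike 180° and section 130° = 50°.
tan(true dip) = tan 24° / sin 50° = 0.5812
δ = arctan(0.5812) = 30.17°

30.2°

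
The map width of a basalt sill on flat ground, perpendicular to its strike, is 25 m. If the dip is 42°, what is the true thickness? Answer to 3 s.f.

16.7 m

True thickness t = w · sin(dip) = 25 × sin 42°
t = 25 × 0.6691 = 16.728 m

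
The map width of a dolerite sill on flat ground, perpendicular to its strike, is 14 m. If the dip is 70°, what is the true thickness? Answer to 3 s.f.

True thickness t = w · sin(dip) = 14 × sin 70°
t = 14 × 0.9397 = 13.156 m

13.2 m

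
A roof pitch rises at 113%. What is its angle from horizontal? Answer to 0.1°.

48.5°

tan θ = 113/100 = 1.1300
θ = arctan(1.1300) = 48.49°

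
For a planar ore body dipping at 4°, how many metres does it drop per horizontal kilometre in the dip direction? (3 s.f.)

drop per km = 1000 × tan 4° = 1000 × 0.0699

69.9 m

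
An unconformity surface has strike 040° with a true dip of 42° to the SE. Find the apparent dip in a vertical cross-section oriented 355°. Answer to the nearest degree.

32°

The section lies 45° from the strike.
tan(apparent dip) = tan 42° · sin 45° = 0.6367
apparent dip = arctan 0.6367 = 32.48°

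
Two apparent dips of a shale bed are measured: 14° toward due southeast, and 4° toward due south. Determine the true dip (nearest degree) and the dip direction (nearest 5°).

true dip 16°, dip direction 105°

Represent each trace as a vector plunging at its apparent dip toward its trend (east-north-up frame): v₁ = (0.686, -0.686, -0.242), v₂ = (0.000, -0.998, -0.070).
Cross product v₁ × v₂ gives the pole to the plane: n ∝ (0.193, -0.048, 0.684).
Dip δ = arctan(|n_h|/n_z) = arctan(0.199/0.684) = 16.2°.
Dip direction = azimuth of (n_x, n_y) = atan2(0.193, -0.048) = 104°.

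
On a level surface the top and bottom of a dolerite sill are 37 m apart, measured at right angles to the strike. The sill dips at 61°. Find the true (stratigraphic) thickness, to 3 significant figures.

True thickness t = w · sin(dip) = 37 × sin 61°
t = 37 × 0.8746 = 32.361 m

32.4 m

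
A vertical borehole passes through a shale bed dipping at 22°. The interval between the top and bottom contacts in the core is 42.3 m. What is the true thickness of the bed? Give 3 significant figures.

True thickness t = h · cos(dip) = 42.3 × cos 22°
t = 42.3 × 0.9272 = 39.220 m

39.2 m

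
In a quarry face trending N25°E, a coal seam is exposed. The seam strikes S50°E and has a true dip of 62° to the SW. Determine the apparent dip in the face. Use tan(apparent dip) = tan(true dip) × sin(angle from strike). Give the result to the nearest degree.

The strike is S50°E and the section trends N25°E; the acute angle between them is β = 75°.
tan(apparent dip) = tan 62° · sin 75° = 1.8166
α = arctan(1.8166) = 61.17°

61°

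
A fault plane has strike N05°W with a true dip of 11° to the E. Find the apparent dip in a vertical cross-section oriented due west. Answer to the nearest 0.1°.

The strike is N05°W and the section trends due west; the acute angle between them is β = 85°.
tan(apparent dip) = tan 11° · sin 85° = 0.1936
α = arctan(0.1936) = 10.96°

11.0°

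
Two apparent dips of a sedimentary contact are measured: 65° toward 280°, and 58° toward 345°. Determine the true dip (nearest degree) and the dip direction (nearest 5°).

true dip 66°, dip direction 300°

Represent each trace as a vector plunging at its apparent dip toward its trend (east-north-up frame): v₁ = (-0.416, 0.073, -0.906), v₂ = (-0.137, 0.512, -0.848).
Cross product v₁ × v₂ gives the pole to the plane: n ∝ (-0.402, 0.229, 0.203).
True dip = arccos(n_z / |n|) = arccos(0.4021) = 66.3°.
Dip direction = azimuth of (n_x, n_y) = atan2(-0.402, 0.229) = 300°.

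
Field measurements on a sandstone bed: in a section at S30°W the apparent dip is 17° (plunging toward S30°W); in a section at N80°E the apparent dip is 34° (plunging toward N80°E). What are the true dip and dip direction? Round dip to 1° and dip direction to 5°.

Represent each trace as a vector plunging at its apparent dip toward its trend (east-north-up frame): v₁ = (-0.478, -0.828, -0.292), v₂ = (0.816, 0.144, -0.559).
The plane normal is n = v₁ × v₂ ∝ (0.505, -0.506, 0.607).
tan δ = √(n_x²+n_y²)/n_z = 0.715/0.607, so δ = 49.7°.
The horizontal component of n points toward azimuth atan2(n_x, n_y) = 135°, the dip direction.

true dip 50°, dip direction 135°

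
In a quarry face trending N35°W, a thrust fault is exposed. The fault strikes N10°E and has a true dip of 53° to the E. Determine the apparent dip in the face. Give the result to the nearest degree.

The section lies 45° from the strike.
tan α = tan 53° × sin 45° = 1.3270 × 0.7071 = 0.9384
α = arctan(0.9384) = 43.18°

43°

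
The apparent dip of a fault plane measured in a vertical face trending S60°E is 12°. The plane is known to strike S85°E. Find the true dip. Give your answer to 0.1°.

26.7°

β = acute angle between strike S85°E and section S60°E = 25°.
tan δ = tan α / sin β = tan 12° / sin 25° = 0.2126 / 0.4226 = 0.5030
δ = arctan(0.5030) = 26.70°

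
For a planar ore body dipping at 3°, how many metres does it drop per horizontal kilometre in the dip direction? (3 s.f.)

drop per km = 1000 × tan 3° = 1000 × 0.0524

52.4 m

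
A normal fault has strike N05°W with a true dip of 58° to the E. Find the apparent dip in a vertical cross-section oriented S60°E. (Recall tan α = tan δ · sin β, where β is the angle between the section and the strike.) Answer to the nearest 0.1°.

Angle between strike (N05°W) and section (S60°E): β = 55°.
tan(apparent dip) = tan 58° · sin 55° = 1.3109
α = arctan(1.3109) = 52.66°

52.7°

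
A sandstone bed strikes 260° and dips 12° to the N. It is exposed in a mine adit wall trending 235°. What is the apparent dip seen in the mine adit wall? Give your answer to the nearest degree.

5°

The strike is 260° and the section trends 235°; the acute angle between them is β = 25°.
tan α = tan 12° × sin 25° = 0.2126 × 0.4226 = 0.0898
α = arctan(0.0898) = 5.13°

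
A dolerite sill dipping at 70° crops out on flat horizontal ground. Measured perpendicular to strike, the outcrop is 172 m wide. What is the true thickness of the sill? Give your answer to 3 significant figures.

162 m

True thickness t = w · sin(dip) = 172 × sin 70°
t = 172 × 0.9397 = 161.627 m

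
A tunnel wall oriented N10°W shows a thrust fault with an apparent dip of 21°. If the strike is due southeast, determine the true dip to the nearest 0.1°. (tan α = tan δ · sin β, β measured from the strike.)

33.8°

β = acute angle between strike due southeast and section N10°W = 35°.
tan(true dip) = tan 21° / sin 35° = 0.6692
true dip = arctan 0.6692 = 33.79°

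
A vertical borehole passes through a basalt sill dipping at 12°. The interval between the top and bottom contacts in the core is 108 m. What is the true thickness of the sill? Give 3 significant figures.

True thickness t = h · cos(dip) = 108 × cos 12°
t = 108 × 0.9781 = 105.640 m

106 m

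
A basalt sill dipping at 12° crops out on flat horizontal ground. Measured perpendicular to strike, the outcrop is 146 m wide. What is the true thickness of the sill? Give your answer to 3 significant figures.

30.4 m

True thickness t = w · sin(dip) = 146 × sin 12°
t = 146 × 0.2079 = 30.355 m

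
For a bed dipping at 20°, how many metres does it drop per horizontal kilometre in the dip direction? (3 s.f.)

364 m

drop per km = 1000 × tan 20° = 1000 × 0.3640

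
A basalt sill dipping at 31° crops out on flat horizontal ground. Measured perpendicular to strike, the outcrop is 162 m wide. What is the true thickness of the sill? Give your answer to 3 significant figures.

True thickness t = w · sin(dip) = 162 × sin 31°
t = 162 × 0.5150 = 83.436 m

83.4 m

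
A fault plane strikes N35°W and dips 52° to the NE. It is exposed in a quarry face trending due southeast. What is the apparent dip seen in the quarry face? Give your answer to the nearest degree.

13°

The section lies 10° from the strike.
tan α = tan 52° × sin 10° = 1.2799 × 0.1736 = 0.2223
apparent dip = arctan 0.2223 = 12.53°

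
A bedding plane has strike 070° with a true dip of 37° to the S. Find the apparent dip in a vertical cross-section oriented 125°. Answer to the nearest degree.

32°

The strike is 070° and the section trends 125°; the acute angle between them is β = 55°.
tan(apparent dip) = tan 37° · sin 55° = 0.6173
α = arctan(0.6173) = 31.69°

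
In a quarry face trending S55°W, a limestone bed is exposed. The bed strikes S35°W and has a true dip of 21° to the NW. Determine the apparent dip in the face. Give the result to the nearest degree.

7°

The strike is S35°W and the section trends S55°W; the acute angle between them is β = 20°.
tan α = tan 21° × sin 20° = 0.3839 × 0.3420 = 0.1313
α = arctan(0.1313) = 7.48°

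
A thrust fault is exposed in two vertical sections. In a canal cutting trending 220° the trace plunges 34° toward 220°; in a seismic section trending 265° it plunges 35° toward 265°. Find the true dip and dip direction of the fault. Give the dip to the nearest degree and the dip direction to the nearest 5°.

true dip 37°, dip direction 245°

Represent each trace as a vector plunging at its apparent dip toward its trend (east-north-up frame): v₁ = (-0.533, -0.635, -0.559), v₂ = (-0.816, -0.071, -0.574).
Cross product v₁ × v₂ gives the pole to the plane: n ∝ (-0.324, -0.151, 0.480).
tan δ = √(n_x²+n_y²)/n_z = 0.358/0.480, so δ = 36.7°.
The horizontal component of n points toward azimuth atan2(n_x, n_y) = 245°, the dip direction.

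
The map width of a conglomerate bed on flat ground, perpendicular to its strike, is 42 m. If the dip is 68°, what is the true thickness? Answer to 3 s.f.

True thickness t = w · sin(dip) = 42 × sin 68°
t = 42 × 0.9272 = 38.942 m

38.9 m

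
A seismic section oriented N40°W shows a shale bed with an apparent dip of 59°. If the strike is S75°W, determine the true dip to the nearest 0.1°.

61.4°

β = acute angle between strike S75°W and section N40°W = 65°.
tan δ = tan α / sin β = tan 59° / sin 65° = 1.6643 / 0.9063 = 1.8363
δ = arctan(1.8363) = 61.43°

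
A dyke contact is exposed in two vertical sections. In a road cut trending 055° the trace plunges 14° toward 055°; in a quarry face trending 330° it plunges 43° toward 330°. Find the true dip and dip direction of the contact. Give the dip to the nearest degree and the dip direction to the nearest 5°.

true dip 43°, dip direction 340°

Each apparent-dip line lies in the plane. As unit vectors (x east, y north, z up), v₁ plunges 14°→055° and v₂ plunges 43°→330°.
n = v₁ × v₂ = (-0.226, 0.631, 0.707) (taken with n_z > 0).
Dip δ = arctan(|n_h|/n_z) = arctan(0.670/0.707) = 43.5°.
Dip direction = azimuth of (n_x, n_y) = atan2(-0.226, 0.631) = 340°.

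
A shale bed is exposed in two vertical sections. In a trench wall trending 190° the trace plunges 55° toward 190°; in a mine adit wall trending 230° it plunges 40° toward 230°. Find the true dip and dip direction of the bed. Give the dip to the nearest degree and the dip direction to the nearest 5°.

Each apparent-dip line lies in the plane. As unit vectors (x east, y north, z up), v₁ plunges 55°→190° and v₂ plunges 40°→230°.
Cross product v₁ × v₂ gives the pole to the plane: n ∝ (0.040, -0.417, 0.282).
tan δ = √(n_x²+n_y²)/n_z = 0.419/0.282, so δ = 56.0°.
The horizontal component of n points toward azimuth atan2(n_x, n_y) = 174°, the dip direction.

true dip 56°, dip direction 175°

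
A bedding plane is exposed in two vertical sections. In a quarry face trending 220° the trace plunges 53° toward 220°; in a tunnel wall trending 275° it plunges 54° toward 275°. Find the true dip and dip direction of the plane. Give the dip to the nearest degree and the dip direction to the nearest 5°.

Represent each trace as a vector plunging at its apparent dip toward its trend (east-north-up frame): v₁ = (-0.387, -0.461, -0.799), v₂ = (-0.586, 0.051, -0.809).
n = v₁ × v₂ = (-0.414, -0.155, 0.290) (taken with n_z > 0).
tan δ = √(n_x²+n_y²)/n_z = 0.442/0.290, so δ = 56.7°.
Dip direction = atan2(-0.414, -0.155) = 250° (azimuth of n's horizontal projection).

true dip 57°, dip direction 250°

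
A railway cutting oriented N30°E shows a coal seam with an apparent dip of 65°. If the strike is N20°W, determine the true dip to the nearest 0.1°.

The section is 50° from the strike.
tan(true dip) = tan 65° / sin 50° = 2.7995
δ = arctan(2.7995) = 70.34°

70.3°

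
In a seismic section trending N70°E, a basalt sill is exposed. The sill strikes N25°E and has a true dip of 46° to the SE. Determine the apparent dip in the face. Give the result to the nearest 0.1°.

36.2°

The section lies 45° from the strike.
tan(apparent dip) = tan 46° · sin 45° = 0.7322
apparent dip = arctan 0.7322 = 36.21°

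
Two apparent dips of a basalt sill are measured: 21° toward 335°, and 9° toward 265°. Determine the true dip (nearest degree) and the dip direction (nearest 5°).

The two traces are lines in the plane: v₁ = (sin 335°·cos 21°, cos 335°·cos 21°, −sin 21°), v₂ = (sin 265°·cos 9°, cos 265°·cos 9°, −sin 9°).
The plane normal is n = v₁ × v₂ ∝ (-0.163, 0.291, 0.866).
tan δ = √(n_x²+n_y²)/n_z = 0.334/0.866, so δ = 21.1°.
Dip direction = azimuth of (n_x, n_y) = atan2(-0.163, 0.291) = 331°.

true dip 21°, dip direction 330°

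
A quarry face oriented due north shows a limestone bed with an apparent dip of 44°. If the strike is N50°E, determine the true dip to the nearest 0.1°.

51.6°

β = acute angle between strike N50°E and section due north = 50°.
tan δ = tan α / sin β = tan 44° / sin 50° = 0.9657 / 0.7660 = 1.2606
true dip = arctan 1.2606 = 51.58°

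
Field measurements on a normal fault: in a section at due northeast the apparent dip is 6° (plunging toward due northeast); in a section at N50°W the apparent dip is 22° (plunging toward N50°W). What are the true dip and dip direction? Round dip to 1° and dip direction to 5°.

Each apparent-dip line lies in the plane. As unit vectors (x east, y north, z up), v₁ plunges 6°→due northeast and v₂ plunges 22°→N50°W.
n = v₁ × v₂ = (-0.201, 0.338, 0.919) (taken with n_z > 0).
True dip = arccos(n_z / |n|) = arccos(0.9194) = 23.2°.
Dip direction = atan2(-0.201, 0.338) = 329° (azimuth of n's horizontal projection).

true dip 23°, dip direction 330°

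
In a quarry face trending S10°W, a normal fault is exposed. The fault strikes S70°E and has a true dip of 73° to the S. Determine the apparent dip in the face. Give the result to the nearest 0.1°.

The strike is S70°E and the section trends S10°W; the acute angle between them is β = 80°.
tan(apparent dip) = tan 73° · sin 80° = 3.2212
α = arctan(3.2212) = 72.75°

72.8°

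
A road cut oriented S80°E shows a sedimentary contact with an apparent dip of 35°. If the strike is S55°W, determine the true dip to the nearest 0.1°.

44.7°

β = acute angle between strike S55°W and section S80°E = 45°.
tan δ = tan α / sin β = tan 35° / sin 45° = 0.7002 / 0.7071 = 0.9902
δ = arctan(0.9902) = 44.72°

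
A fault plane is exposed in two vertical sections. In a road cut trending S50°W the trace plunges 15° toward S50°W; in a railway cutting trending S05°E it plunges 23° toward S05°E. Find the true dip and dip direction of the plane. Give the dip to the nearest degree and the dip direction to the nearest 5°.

true dip 23°, dip direction 180°

Each apparent-dip line lies in the plane. As unit vectors (x east, y north, z up), v₁ plunges 15°→S50°W and v₂ plunges 23°→S05°E.
n = v₁ × v₂ = (0.005, -0.310, 0.728) (taken with n_z > 0).
tan δ = √(n_x²+n_y²)/n_z = 0.310/0.728, so δ = 23.1°.
Dip direction = azimuth of (n_x, n_y) = atan2(0.005, -0.310) = 179°.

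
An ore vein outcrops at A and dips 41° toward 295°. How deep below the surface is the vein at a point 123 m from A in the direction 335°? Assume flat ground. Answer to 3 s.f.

The hole lies 40° from the dip direction, so the down-dip offset is 123 × cos 40° = 94.22 m.
Depth = down-dip offset × tan(dip) = 94.22 × tan 41° = 94.22 × 0.8693
Depth = 81.91 m

81.9 m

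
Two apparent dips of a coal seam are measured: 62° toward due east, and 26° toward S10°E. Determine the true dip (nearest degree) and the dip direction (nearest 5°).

The two traces are lines in the plane: v₁ = (sin 90°·cos 62°, cos 90°·cos 62°, −sin 62°), v₂ = (sin 170°·cos 26°, cos 170°·cos 26°, −sin 26°).
Cross product v₁ × v₂ gives the pole to the plane: n ∝ (0.782, -0.068, 0.416).
Dip δ = arctan(|n_h|/n_z) = arctan(0.784/0.416) = 62.1°.
Dip direction = atan2(0.782, -0.068) = 95° (azimuth of n's horizontal projection).

true dip 62°, dip direction 095°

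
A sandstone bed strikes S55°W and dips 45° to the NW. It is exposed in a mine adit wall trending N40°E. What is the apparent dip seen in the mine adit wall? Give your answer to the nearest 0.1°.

Angle between strike (S55°W) and section (N40°E): β = 15°.
tan(apparent dip) = tan 45° · sin 15° = 0.2588
α = arctan(0.2588) = 14.51°

14.5°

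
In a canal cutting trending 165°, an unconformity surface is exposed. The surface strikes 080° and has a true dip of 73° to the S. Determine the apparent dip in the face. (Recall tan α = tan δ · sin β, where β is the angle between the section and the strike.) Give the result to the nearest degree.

The strike is 080° and the section trends 165°; the acute angle between them is β = 85°.
tan α = tan 73° × sin 85° = 3.2709 × 0.9962 = 3.2584
apparent dip = arctan 3.2584 = 72.94°

73°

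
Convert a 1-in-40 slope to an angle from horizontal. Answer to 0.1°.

1.4°

tan θ = 1/40 = 0.0250
θ = arctan(0.0250) = 1.43°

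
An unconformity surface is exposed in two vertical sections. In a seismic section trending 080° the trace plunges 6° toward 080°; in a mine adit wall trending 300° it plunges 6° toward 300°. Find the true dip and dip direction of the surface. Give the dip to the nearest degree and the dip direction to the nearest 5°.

Each apparent-dip line lies in the plane. As unit vectors (x east, y north, z up), v₁ plunges 6°→080° and v₂ plunges 6°→300°.
n = v₁ × v₂ = (0.034, 0.192, 0.636) (taken with n_z > 0).
Dip δ = arctan(|n_h|/n_z) = arctan(0.195/0.636) = 17.1°.
Dip direction = atan2(0.034, 0.192) = 10° (azimuth of n's horizontal projection).

true dip 17°, dip direction 010°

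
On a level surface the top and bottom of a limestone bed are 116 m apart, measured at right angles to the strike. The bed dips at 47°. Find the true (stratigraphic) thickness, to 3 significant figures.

True thickness t = w · sin(dip) = 116 × sin 47°
t = 116 × 0.7314 = 84.837 m

84.8 m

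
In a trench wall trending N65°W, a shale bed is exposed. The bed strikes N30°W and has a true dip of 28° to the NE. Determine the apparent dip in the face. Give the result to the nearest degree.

The section lies 35° from the strike.
tan(apparent dip) = tan 28° · sin 35° = 0.3050
apparent dip = arctan 0.3050 = 16.96°

17°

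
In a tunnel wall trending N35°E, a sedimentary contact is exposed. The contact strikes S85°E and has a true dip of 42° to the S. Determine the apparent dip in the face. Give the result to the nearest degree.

The section lies 60° from the strike.
tan α = tan 42° × sin 60° = 0.9004 × 0.8660 = 0.7798
apparent dip = arctan 0.7798 = 37.95°

38°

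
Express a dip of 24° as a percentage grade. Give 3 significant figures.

grade % = 100 × tan 24° = 100 × 0.4452

44.5%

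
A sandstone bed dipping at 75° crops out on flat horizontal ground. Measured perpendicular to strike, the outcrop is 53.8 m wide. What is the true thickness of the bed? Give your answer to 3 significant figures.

52.0 m

True thickness t = w · sin(dip) = 53.8 × sin 75°
t = 53.8 × 0.9659 = 51.967 m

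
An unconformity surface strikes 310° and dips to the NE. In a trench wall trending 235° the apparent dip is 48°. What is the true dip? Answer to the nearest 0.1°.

49.0°

The section is 75° from the strike.
tan(true dip) = tan 48° / sin 75° = 1.1498
δ = arctan(1.1498) = 48.99°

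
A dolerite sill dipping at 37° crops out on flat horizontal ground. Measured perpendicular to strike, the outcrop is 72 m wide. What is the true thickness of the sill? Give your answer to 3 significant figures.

43.3 m

True thickness t = w · sin(dip) = 72 × sin 37°
t = 72 × 0.6018 = 43.331 m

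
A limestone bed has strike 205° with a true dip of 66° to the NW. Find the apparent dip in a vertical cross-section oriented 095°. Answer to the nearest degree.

65°

The strike is 205° and the section trends 095°; the acute angle between them is β = 70°.
tan(apparent dip) = tan 66° · sin 70° = 2.1106
α = arctan(2.1106) = 64.65°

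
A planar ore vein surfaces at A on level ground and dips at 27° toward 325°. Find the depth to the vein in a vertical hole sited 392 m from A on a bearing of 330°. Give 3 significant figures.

199 m

The hole lies 5° from the dip direction, so the down-dip offset is 392 × cos 5° = 390.51 m.
Depth = down-dip offset × tan(dip) = 390.51 × tan 27° = 390.51 × 0.5095
Depth = 198.97 m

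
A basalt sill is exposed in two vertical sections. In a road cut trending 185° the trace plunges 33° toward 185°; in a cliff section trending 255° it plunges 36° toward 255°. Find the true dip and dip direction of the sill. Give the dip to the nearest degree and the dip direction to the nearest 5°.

Each apparent-dip line lies in the plane. As unit vectors (x east, y north, z up), v₁ plunges 33°→185° and v₂ plunges 36°→255°.
n = v₁ × v₂ = (-0.377, -0.383, 0.638) (taken with n_z > 0).
True dip = arccos(n_z / |n|) = arccos(0.7647) = 40.1°.
The horizontal component of n points toward azimuth atan2(n_x, n_y) = 225°, the dip direction.

true dip 40°, dip direction 225°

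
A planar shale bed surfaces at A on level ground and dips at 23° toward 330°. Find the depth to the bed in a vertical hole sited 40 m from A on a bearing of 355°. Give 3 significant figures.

The hole lies 25° from the dip direction, so the down-dip offset is 40 × cos 25° = 36.25 m.
Depth = down-dip offset × tan(dip) = 36.25 × tan 23° = 36.25 × 0.4245
Depth = 15.39 m

15.4 m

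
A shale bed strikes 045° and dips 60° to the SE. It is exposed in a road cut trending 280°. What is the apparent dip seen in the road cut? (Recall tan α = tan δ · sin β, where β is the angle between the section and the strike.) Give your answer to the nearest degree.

55°

The strike is 045° and the section trends 280°; the acute angle between them is β = 55°.
tan(apparent dip) = tan 60° · sin 55° = 1.4188
α = arctan(1.4188) = 54.82°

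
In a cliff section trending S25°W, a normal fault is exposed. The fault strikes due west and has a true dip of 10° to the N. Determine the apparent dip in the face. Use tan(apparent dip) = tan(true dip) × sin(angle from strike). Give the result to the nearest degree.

The section lies 65° from the strike.
tan(apparent dip) = tan 10° · sin 65° = 0.1598
α = arctan(0.1598) = 9.08°

9°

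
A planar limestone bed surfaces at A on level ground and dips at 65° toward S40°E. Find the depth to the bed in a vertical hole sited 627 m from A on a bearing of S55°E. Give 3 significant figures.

The hole lies 15° from the dip direction, so the down-dip offset is 627 × cos 15° = 605.64 m.
Depth = down-dip offset × tan(dip) = 605.64 × tan 65° = 605.64 × 2.1445
Depth = 1298.79 m

1300 m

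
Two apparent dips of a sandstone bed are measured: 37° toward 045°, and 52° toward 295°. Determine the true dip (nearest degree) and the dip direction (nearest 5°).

The two traces are lines in the plane: v₁ = (sin 45°·cos 37°, cos 45°·cos 37°, −sin 37°), v₂ = (sin 295°·cos 52°, cos 295°·cos 52°, −sin 52°).
n = v₁ × v₂ = (-0.288, 0.781, 0.462) (taken with n_z > 0).
tan δ = √(n_x²+n_y²)/n_z = 0.832/0.462, so δ = 61.0°.
Dip direction = atan2(-0.288, 0.781) = 340° (azimuth of n's horizontal projection).

true dip 61°, dip direction 340°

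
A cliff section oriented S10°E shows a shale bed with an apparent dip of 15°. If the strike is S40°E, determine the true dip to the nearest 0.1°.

28.2°

β = acute angle between strike S40°E and section S10°E = 30°.
tan δ = tan α / sin β = tan 15° / sin 30° = 0.2679 / 0.5000 = 0.5359
δ = arctan(0.5359) = 28.19°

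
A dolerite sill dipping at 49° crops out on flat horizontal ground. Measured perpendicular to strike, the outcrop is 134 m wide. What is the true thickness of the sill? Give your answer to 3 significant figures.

True thickness t = w · sin(dip) = 134 × sin 49°
t = 134 × 0.7547 = 101.131 m

101 m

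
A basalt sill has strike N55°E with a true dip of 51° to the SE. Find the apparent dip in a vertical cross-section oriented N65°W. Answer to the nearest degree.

Angle between strike (N55°E) and section (N65°W): β = 60°.
tan α = tan 51° × sin 60° = 1.2349 × 0.8660 = 1.0695
α = arctan(1.0695) = 46.92°

47°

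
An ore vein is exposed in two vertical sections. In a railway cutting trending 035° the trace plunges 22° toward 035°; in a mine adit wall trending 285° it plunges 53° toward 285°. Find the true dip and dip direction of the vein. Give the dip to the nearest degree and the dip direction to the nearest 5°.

true dip 58°, dip direction 320°

Each apparent-dip line lies in the plane. As unit vectors (x east, y north, z up), v₁ plunges 22°→035° and v₂ plunges 53°→285°.
n = v₁ × v₂ = (-0.548, 0.642, 0.524) (taken with n_z > 0).
tan δ = √(n_x²+n_y²)/n_z = 0.845/0.524, so δ = 58.2°.
Dip direction = azimuth of (n_x, n_y) = atan2(-0.548, 0.642) = 320°.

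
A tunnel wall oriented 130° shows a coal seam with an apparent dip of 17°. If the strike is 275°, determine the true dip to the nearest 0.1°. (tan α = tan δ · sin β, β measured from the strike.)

28.1°

The section is 35° from the strike.
tan δ = tan α / sin β = tan 17° / sin 35° = 0.3057 / 0.5736 = 0.5330
true dip = arctan 0.5330 = 28.06°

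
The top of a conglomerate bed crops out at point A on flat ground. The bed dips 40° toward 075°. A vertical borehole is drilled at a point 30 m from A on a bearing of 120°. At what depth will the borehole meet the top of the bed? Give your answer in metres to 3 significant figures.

17.8 m

The hole lies 45° from the dip direction, so the down-dip offset is 30 × cos 45° = 21.21 m.
Depth = down-dip offset × tan(dip) = 21.21 × tan 40° = 21.21 × 0.8391
Depth = 17.80 m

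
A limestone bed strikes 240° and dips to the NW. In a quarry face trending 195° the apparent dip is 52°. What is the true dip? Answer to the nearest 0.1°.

61.1°

The section is 45° from the strike.
tan(true dip) = tan 52° / sin 45° = 1.8101
δ = arctan(1.8101) = 61.08°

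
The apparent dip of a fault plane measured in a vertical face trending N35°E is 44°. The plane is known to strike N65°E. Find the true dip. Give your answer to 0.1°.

β = acute angle between strike N65°E and section N35°E = 30°.
tan(true dip) = tan 44° / sin 30° = 1.9314
true dip = arctan 1.9314 = 62.63°

62.6°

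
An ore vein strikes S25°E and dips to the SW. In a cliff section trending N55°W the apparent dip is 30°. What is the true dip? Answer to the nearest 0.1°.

β = acute angle between strike S25°E and section N55°W = 30°.
tan(true dip) = tan 30° / sin 30° = 1.1547
δ = arctan(1.1547) = 49.11°

49.1°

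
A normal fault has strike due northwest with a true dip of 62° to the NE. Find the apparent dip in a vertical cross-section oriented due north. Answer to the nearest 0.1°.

Angle between strike (due northwest) and section (due north): β = 45°.
tan α = tan 62° × sin 45° = 1.8807 × 0.7071 = 1.3299
apparent dip = arctan 1.3299 = 53.06°

53.1°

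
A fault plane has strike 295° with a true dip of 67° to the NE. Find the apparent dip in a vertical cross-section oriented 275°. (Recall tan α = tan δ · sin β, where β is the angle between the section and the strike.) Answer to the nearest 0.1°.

The strike is 295° and the section trends 275°; the acute angle between them is β = 20°.
tan α = tan 67° × sin 20° = 2.3559 × 0.3420 = 0.8057
α = arctan(0.8057) = 38.86°

38.9°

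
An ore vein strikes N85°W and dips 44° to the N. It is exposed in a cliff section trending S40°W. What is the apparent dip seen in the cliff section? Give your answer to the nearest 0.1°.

38.3°

The strike is N85°W and the section trends S40°W; the acute angle between them is β = 55°.
tan α = tan 44° × sin 55° = 0.9657 × 0.8192 = 0.7910
apparent dip = arctan 0.7910 = 38.35°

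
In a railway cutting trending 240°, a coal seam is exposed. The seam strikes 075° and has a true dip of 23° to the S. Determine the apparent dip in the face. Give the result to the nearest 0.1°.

6.3°

Angle between strike (075°) and section (240°): β = 15°.
tan(apparent dip) = tan 23° · sin 15° = 0.1099
apparent dip = arctan 0.1099 = 6.27°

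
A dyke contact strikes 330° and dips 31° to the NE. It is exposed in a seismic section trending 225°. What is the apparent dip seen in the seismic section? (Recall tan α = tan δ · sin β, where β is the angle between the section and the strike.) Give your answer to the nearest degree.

The section lies 75° from the strike.
tan(apparent dip) = tan 31° · sin 75° = 0.5804
apparent dip = arctan 0.5804 = 30.13°

30°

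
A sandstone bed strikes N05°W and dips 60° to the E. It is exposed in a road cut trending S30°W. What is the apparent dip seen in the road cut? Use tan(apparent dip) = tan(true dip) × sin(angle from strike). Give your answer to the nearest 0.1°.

The strike is N05°W and the section trends S30°W; the acute angle between them is β = 35°.
tan(apparent dip) = tan 60° · sin 35° = 0.9935
apparent dip = arctan 0.9935 = 44.81°

44.8°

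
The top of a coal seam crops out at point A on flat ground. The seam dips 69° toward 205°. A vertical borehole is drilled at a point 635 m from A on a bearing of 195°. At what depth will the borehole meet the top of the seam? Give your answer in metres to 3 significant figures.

1630 m

The hole lies 10° from the dip direction, so the down-dip offset is 635 × cos 10° = 625.35 m.
Depth = down-dip offset × tan(dip) = 625.35 × tan 69° = 625.35 × 2.6051
Depth = 1629.10 m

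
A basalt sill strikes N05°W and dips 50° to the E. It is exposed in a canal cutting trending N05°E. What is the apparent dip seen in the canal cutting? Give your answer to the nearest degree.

12°

The strike is N05°W and the section trends N05°E; the acute angle between them is β = 10°.
tan(apparent dip) = tan 50° · sin 10° = 0.2069
α = arctan(0.2069) = 11.69°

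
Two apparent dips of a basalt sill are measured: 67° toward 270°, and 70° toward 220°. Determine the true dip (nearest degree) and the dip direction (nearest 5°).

true dip 71°, dip direction 235°

Each apparent-dip line lies in the plane. As unit vectors (x east, y north, z up), v₁ plunges 67°→270° and v₂ plunges 70°→220°.
Cross product v₁ × v₂ gives the pole to the plane: n ∝ (-0.241, -0.165, 0.102).
tan δ = √(n_x²+n_y²)/n_z = 0.292/0.102, so δ = 70.7°.
Dip direction = azimuth of (n_x, n_y) = atan2(-0.241, -0.165) = 236°.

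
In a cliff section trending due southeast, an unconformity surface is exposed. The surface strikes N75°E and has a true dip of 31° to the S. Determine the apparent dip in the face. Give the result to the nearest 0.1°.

Angle between strike (N75°E) and section (due southeast): β = 60°.
tan α = tan 31° × sin 60° = 0.6009 × 0.8660 = 0.5204
apparent dip = arctan 0.5204 = 27.49°

27.5°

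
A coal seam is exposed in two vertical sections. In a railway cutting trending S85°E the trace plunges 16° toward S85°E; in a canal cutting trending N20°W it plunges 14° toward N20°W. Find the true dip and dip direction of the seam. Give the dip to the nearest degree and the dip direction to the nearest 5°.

The two traces are lines in the plane: v₁ = (sin 95°·cos 16°, cos 95°·cos 16°, −sin 16°), v₂ = (sin 340°·cos 14°, cos 340°·cos 14°, −sin 14°).
Cross product v₁ × v₂ gives the pole to the plane: n ∝ (0.272, 0.323, 0.845).
tan δ = √(n_x²+n_y²)/n_z = 0.422/0.845, so δ = 26.5°.
Dip direction = azimuth of (n_x, n_y) = atan2(0.272, 0.323) = 40°.

true dip 27°, dip direction 040°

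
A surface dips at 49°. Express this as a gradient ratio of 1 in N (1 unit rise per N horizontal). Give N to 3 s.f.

1 : N means tan θ = 1/N, so N = 1/tan 49° = 1/1.1504

1 in 0.869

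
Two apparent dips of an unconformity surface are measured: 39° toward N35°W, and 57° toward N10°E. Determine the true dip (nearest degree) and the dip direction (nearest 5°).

Each apparent-dip line lies in the plane. As unit vectors (x east, y north, z up), v₁ plunges 39°→N35°W and v₂ plunges 57°→N10°E.
Cross product v₁ × v₂ gives the pole to the plane: n ∝ (0.196, 0.433, 0.299).
True dip = arccos(n_z / |n|) = arccos(0.5325) = 57.8°.
Dip direction = atan2(0.196, 0.433) = 24° (azimuth of n's horizontal projection).

true dip 58°, dip direction 025°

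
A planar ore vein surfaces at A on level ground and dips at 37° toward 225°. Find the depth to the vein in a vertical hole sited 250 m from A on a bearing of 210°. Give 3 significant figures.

182 m

The hole lies 15° from the dip direction, so the down-dip offset is 250 × cos 15° = 241.48 m.
Depth = down-dip offset × tan(dip) = 241.48 × tan 37° = 241.48 × 0.7536
Depth = 181.97 m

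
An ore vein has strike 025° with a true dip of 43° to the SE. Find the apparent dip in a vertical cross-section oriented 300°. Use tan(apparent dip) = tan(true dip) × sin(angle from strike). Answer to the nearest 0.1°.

42.9°

The section lies 85° from the strike.
tan α = tan 43° × sin 85° = 0.9325 × 0.9962 = 0.9290
apparent dip = arctan 0.9290 = 42.89°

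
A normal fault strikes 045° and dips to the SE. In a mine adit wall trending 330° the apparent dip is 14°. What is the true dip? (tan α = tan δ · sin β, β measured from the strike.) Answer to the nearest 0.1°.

β = acute angle between strike 045° and section 330° = 75°.
tan δ = tan α / sin β = tan 14° / sin 75° = 0.2493 / 0.9659 = 0.2581
δ = arctan(0.2581) = 14.47°

14.5°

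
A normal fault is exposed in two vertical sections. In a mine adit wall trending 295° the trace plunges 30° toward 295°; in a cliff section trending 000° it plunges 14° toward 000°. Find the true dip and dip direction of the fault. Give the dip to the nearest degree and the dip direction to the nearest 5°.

The two traces are lines in the plane: v₁ = (sin 295°·cos 30°, cos 295°·cos 30°, −sin 30°), v₂ = (sin 0°·cos 14°, cos 0°·cos 14°, −sin 14°).
Cross product v₁ × v₂ gives the pole to the plane: n ∝ (-0.397, 0.190, 0.762).
tan δ = √(n_x²+n_y²)/n_z = 0.440/0.762, so δ = 30.0°.
Dip direction = azimuth of (n_x, n_y) = atan2(-0.397, 0.190) = 296°.

true dip 30°, dip direction 295°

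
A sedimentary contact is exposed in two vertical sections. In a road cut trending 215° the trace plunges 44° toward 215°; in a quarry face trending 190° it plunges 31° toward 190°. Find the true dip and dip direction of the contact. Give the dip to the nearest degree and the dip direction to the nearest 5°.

Each apparent-dip line lies in the plane. As unit vectors (x east, y north, z up), v₁ plunges 44°→215° and v₂ plunges 31°→190°.
n = v₁ × v₂ = (-0.283, -0.109, 0.261) (taken with n_z > 0).
Dip δ = arctan(|n_h|/n_z) = arctan(0.303/0.261) = 49.3°.
Dip direction = atan2(-0.283, -0.109) = 249° (azimuth of n's horizontal projection).

true dip 49°, dip direction 250°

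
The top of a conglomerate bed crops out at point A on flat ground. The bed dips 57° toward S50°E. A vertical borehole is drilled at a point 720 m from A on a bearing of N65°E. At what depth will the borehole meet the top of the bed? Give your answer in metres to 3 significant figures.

The hole lies 65° from the dip direction, so the down-dip offset is 720 × cos 65° = 304.29 m.
Depth = down-dip offset × tan(dip) = 304.29 × tan 57° = 304.29 × 1.5399
Depth = 468.56 m

469 m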